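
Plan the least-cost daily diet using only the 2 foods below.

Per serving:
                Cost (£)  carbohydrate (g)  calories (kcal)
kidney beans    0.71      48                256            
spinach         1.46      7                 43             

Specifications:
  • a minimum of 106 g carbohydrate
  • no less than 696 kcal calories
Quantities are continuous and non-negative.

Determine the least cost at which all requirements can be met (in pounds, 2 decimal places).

£1.93

This is a linear program. Let x1 = servings of kidney beans, x2 = servings of spinach.
min 0.71x1 + 1.46x2 s.t.:
  48x1 + 7x2 ≥ 106   (carbohydrate)
  256x1 + 43x2 ≥ 696   (calories)
  x1, x2 ≥ 0.
The optimal basis is {kidney beans}; spinach drops out. Binding constraint: calories.
So kidney beans = 2.719 servings.
Objective = 0.71·2.719 = 1.9305.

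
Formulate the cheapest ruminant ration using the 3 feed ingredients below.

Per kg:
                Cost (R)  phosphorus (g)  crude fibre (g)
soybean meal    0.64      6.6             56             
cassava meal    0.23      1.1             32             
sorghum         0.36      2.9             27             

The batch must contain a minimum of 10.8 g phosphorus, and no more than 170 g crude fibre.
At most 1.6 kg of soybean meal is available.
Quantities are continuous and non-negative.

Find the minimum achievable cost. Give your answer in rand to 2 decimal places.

R1.05

Set it up as a linear program. Let x1 = kg of soybean meal, x2 = kg of cassava meal, x3 = kg of sorghum.
Minimize 0.64x1 + 0.23x2 + 0.36x3 subject to:
  6.6x1 + 1.1x2 + 2.9x3 ≥ 10.8   (phosphorus)
  56x1 + 32x2 + 27x3 ≤ 170   (crude fibre)
  x1 ≤ 1.6
  x1, x2, x3 ≥ 0.
The optimal basis is {soybean meal, sorghum}; cassava meal drops out. Binding constraints: phosphorus and the soybean meal cap.
Optimal quantities: soybean meal = 1.6 kg, sorghum = 0.08276 kg.
Hence cost = 0.64·1.6 + 0.36·0.08276 = R1.0538.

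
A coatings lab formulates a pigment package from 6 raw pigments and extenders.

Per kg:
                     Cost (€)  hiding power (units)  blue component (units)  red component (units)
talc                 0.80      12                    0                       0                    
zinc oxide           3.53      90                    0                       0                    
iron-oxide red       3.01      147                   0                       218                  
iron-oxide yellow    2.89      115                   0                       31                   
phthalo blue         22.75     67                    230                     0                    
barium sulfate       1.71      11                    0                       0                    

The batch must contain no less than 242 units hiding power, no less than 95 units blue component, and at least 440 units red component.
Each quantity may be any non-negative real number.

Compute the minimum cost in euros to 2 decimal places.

€15.47

Let x1 = kg of talc, x2 = kg of zinc oxide, x3 = kg of iron-oxide red, x4 = kg of iron-oxide yellow, x5 = kg of phthalo blue, x6 = kg of barium sulfate.
Minimise 0.8x1 + 3.53x2 + 3.01x3 + 2.89x4 + 22.75x5 + 1.71x6 s.t.:
  12x1 + 90x2 + 147x3 + 115x4 + 67x5 + 11x6 ≥ 242   (hiding power)
  230x5 ≥ 95   (blue component)
  218x3 + 31x4 ≥ 440   (red component)
  x1, x2, x3, x4, x5, x6 ≥ 0.
The minimum-cost mix takes nothing from talc, zinc oxide, iron-oxide yellow, barium sulfate — only iron-oxide red, phthalo blue. Binding constraints: blue component and red component.
Optimal quantities: iron-oxide red = 2.018 kg, phthalo blue = 0.413 kg.
Objective = 3.01·2.018 + 22.75·0.413 = 15.4699.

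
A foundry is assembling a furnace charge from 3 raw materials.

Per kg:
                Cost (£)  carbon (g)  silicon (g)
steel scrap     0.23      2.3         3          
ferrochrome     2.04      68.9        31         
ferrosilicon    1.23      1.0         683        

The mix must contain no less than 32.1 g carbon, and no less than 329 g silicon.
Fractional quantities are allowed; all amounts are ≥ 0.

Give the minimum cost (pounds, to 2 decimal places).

Treat it as an LP. Let x1 = kg of steel scrap, x2 = kg of ferrochrome, x3 = kg of ferrosilicon.
Minimize 0.23x1 + 2.04x2 + 1.23x3 subject to:
  2.3x1 + 68.9x2 + 1x3 ≥ 32.1   (carbon)
  3x1 + 31x2 + 683x3 ≥ 329   (silicon)
  x1, x2, x3 ≥ 0.
The optimal basis is {ferrochrome, ferrosilicon}; steel scrap drops out. There the carbon and silicon constraints are tight.
Solving gives x2 = 0.4592, x3 = 0.4609.
Objective = 2.04·0.4592 + 1.23·0.4609 = 1.5037.

£1.50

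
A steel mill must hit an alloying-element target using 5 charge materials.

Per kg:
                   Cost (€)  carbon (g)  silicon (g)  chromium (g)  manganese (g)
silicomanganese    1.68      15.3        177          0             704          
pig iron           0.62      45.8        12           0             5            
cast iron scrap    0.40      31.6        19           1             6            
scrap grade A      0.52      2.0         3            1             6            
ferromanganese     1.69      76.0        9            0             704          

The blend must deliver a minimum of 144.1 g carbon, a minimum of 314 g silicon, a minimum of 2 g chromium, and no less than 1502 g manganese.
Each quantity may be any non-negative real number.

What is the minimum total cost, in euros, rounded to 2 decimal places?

Let x1 = kg of silicomanganese, x2 = kg of pig iron, x3 = kg of cast iron scrap, x4 = kg of scrap grade A, x5 = kg of ferromanganese.
Minimize 1.68x1 + 0.62x2 + 0.4x3 + 0.52x4 + 1.69x5 with:
  15.3x1 + 45.8x2 + 31.6x3 + 2x4 + 76x5 ≥ 144.1   (carbon)
  177x1 + 12x2 + 19x3 + 3x4 + 9x5 ≥ 314   (silicon)
  1x3 + 1x4 ≥ 2   (chromium)
  704x1 + 5x2 + 6x3 + 6x4 + 704x5 ≥ 1502   (manganese)
  x1, x2, x3, x4, x5 ≥ 0.
The cheapest feasible vertex uses only silicomanganese, cast iron scrap, ferromanganese; pig iron, scrap grade A are not used. There the carbon, silicon, manganese constraints are tight.
Solving gives x1 = 1.491, x3 = 2.341, x5 = 0.6225.
Hence cost = 1.68·1.491 + 0.4·2.341 + 1.69·0.6225 = €4.4933.

€4.49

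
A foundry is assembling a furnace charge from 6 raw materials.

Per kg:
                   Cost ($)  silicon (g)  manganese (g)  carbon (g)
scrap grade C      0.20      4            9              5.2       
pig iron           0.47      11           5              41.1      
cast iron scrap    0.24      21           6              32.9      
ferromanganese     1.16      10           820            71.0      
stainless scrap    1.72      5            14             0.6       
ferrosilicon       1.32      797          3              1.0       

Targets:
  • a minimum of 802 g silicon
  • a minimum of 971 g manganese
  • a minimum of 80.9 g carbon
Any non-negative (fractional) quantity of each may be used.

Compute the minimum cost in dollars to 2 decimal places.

This is a linear program. Let x1 = kg of scrap grade C, x2 = kg of pig iron, x3 = kg of cast iron scrap, x4 = kg of ferromanganese, x5 = kg of stainless scrap, x6 = kg of ferrosilicon.
Minimize 0.2x1 + 0.47x2 + 0.24x3 + 1.16x4 + 1.72x5 + 1.32x6 with:
  4x1 + 11x2 + 21x3 + 10x4 + 5x5 + 797x6 ≥ 802   (silicon)
  9x1 + 5x2 + 6x3 + 820x4 + 14x5 + 3x6 ≥ 971   (manganese)
  5.2x1 + 41.1x2 + 32.9x3 + 71x4 + 0.6x5 + 1x6 ≥ 80.9   (carbon)
  x1, x2, x3, x4, x5, x6 ≥ 0.
The optimal basis is {ferromanganese, ferrosilicon}; scrap grade C, pig iron, cast iron scrap, stainless scrap drop out. Binding constraints: silicon and manganese.
That vertex is x4 = 1.181, x6 = 0.9915.
Cost = 1.16·1.181 + 1.32·0.9915 = 2.6787.

$2.68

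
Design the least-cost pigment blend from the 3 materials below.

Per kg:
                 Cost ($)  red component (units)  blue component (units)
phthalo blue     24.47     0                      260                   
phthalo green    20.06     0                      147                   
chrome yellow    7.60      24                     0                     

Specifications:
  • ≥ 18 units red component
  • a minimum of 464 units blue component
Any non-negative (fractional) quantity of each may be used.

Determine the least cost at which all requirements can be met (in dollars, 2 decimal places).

$49.37

Treat it as an LP. Let x1 = kg of phthalo blue, x2 = kg of phthalo green, x3 = kg of chrome yellow.
min 24.47x1 + 20.06x2 + 7.6x3 s.t.:
  24x3 ≥ 18   (red component)
  260x1 + 147x2 ≥ 464   (blue component)
  x1, x2, x3 ≥ 0.
The cheapest feasible vertex uses only phthalo blue, chrome yellow; phthalo green is not used. The red component and blue component requirements are met with equality.
Solving gives x1 = 1.7846, x3 = 0.75.
Cost = 24.47·1.7846 + 7.6·0.75 = 49.3692.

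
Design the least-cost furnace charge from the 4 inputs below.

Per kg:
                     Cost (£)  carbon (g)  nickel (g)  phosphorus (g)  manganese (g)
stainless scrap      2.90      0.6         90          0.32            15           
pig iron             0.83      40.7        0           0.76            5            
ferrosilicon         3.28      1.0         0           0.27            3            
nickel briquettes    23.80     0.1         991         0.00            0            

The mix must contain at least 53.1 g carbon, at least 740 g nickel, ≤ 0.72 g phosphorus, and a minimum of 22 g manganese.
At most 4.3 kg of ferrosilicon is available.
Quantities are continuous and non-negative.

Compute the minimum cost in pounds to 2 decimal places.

Treat it as an LP. Let x1 = kg of stainless scrap, x2 = kg of pig iron, x3 = kg of ferrosilicon, x4 = kg of nickel briquettes.
Minimise 2.9x1 + 0.83x2 + 3.28x3 + 23.8x4 subject to:
  0.6x1 + 40.7x2 + 1x3 + 0.1x4 ≥ 53.1   (carbon)
  90x1 + 991x4 ≥ 740   (nickel)
  0.32x1 + 0.76x2 + 0.27x3 ≤ 0.72   (phosphorus)
  15x1 + 5x2 + 3x3 ≥ 22   (manganese)
  x3 ≤ 4.3
  x1, x2, x3, x4 ≥ 0.
The optimal basis is {stainless scrap, pig iron, nickel briquettes}; ferrosilicon drops out. Binding constraints: carbon, phosphorus, manganese.
That vertex is x1 = 1.33878, x2 = 0.383673, x4 = 366.812.
Cost = 2.9·1.33878 + 0.83·0.383673 + 23.8·366.812 = 8734.3265.

£8734.33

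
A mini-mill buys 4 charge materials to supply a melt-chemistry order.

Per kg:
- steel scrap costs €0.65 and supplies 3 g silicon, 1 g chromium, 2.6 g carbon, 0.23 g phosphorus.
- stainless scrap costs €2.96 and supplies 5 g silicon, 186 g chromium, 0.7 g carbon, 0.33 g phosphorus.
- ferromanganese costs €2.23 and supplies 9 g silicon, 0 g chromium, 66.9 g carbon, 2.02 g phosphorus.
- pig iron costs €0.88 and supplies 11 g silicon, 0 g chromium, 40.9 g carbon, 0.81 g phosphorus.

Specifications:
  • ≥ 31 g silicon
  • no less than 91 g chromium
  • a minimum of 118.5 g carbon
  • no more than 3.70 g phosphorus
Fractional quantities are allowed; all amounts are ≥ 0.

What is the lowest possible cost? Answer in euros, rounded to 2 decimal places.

Let x1 = kg of steel scrap, x2 = kg of stainless scrap, x3 = kg of ferromanganese, x4 = kg of pig iron.
min 0.65x1 + 2.96x2 + 2.23x3 + 0.88x4 s.t.:
  3x1 + 5x2 + 9x3 + 11x4 ≥ 31   (silicon)
  1x1 + 186x2 ≥ 91   (chromium)
  2.6x1 + 0.7x2 + 66.9x3 + 40.9x4 ≥ 118.5   (carbon)
  0.23x1 + 0.33x2 + 2.02x3 + 0.81x4 ≤ 3.7   (phosphorus)
  x1, x2, x3, x4 ≥ 0.
The minimum-cost mix takes nothing from steel scrap, ferromanganese — only stainless scrap, pig iron. Binding constraints: chromium and carbon.
Optimal quantities: stainless scrap = 0.4892 kg, pig iron = 2.889 kg.
Objective = 2.96·0.4892 + 0.88·2.889 = 3.9904.

€3.99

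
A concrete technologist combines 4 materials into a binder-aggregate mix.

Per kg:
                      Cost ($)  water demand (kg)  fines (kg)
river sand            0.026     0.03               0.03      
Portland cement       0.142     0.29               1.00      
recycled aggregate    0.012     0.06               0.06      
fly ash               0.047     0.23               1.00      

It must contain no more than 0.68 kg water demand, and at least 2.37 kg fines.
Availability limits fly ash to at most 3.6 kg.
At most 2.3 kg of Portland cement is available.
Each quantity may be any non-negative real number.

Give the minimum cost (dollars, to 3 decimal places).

Set it up as a linear program. Let x1 = kg of river sand, x2 = kg of Portland cement, x3 = kg of recycled aggregate, x4 = kg of fly ash.
Minimize 0.026x1 + 0.142x2 + 0.012x3 + 0.047x4 s.t.:
  0.03x1 + 0.29x2 + 0.06x3 + 0.23x4 ≤ 0.68   (water demand)
  0.03x1 + 1x2 + 0.06x3 + 1x4 ≥ 2.37   (fines)
  x4 ≤ 3.6
  x2 ≤ 2.3
  x1, x2, x3, x4 ≥ 0.
At the optimum only fly ash is positive (river sand, Portland cement, recycled aggregate = 0). The fines requirement is met with equality.
Optimal quantities: fly ash = 2.37 kg.
Total cost: 0.047·2.37 = 0.11139.

$0.111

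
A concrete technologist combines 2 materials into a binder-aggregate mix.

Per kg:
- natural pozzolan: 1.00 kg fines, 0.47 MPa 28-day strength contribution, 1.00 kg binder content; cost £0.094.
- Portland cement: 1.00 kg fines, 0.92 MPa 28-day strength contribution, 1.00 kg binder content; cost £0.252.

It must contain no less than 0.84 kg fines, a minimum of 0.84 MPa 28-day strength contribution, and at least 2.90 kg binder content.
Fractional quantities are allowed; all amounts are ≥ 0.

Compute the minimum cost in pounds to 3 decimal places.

£0.273

Treat it as an LP. Let x1 = kg of natural pozzolan, x2 = kg of Portland cement.
min 0.094x1 + 0.252x2 with:
  1x1 + 1x2 ≥ 0.84   (fines)
  0.47x1 + 0.92x2 ≥ 0.84   (28-day strength contribution)
  1x1 + 1x2 ≥ 2.9   (binder content)
  x1, x2 ≥ 0.
The minimum-cost mix takes nothing from Portland cement — only natural pozzolan. The binder content requirement is met with equality.
Solving gives x1 = 2.9.
Cost = 0.094·2.9 = 0.27260.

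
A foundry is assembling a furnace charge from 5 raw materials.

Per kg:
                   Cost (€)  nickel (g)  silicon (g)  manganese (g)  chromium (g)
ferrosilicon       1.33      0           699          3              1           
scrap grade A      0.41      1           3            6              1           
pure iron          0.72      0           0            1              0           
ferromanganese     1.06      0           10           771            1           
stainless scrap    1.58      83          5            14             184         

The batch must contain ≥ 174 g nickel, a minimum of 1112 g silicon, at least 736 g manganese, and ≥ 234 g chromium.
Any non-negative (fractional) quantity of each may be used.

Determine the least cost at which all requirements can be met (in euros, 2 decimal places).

Let x1 = kg of ferrosilicon, x2 = kg of scrap grade A, x3 = kg of pure iron, x4 = kg of ferromanganese, x5 = kg of stainless scrap.
min 1.33x1 + 0.41x2 + 0.72x3 + 1.06x4 + 1.58x5 with:
  1x2 + 83x5 ≥ 174   (nickel)
  699x1 + 3x2 + 10x4 + 5x5 ≥ 1112   (silicon)
  3x1 + 6x2 + 1x3 + 771x4 + 14x5 ≥ 736   (manganese)
  1x1 + 1x2 + 1x4 + 184x5 ≥ 234   (chromium)
  x1, x2, x3, x4, x5 ≥ 0.
The minimum-cost mix takes nothing from scrap grade A, pure iron — only ferrosilicon, ferromanganese, stainless scrap. The nickel, silicon, manganese requirements are met with equality.
That vertex is x1 = 1.563, x4 = 0.9105, x5 = 2.096.
Total cost: 1.33·1.563 + 1.06·0.9105 + 1.58·2.096 = 6.3556.

€6.36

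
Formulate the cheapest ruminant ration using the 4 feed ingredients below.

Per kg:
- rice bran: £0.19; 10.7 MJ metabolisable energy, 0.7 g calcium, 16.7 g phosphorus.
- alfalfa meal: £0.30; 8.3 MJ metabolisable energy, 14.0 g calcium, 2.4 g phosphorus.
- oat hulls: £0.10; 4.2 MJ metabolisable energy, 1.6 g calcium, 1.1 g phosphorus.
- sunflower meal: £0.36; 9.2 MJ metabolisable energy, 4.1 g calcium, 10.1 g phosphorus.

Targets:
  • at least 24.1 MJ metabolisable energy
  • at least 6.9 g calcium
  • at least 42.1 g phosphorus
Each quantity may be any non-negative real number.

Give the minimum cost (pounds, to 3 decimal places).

Let x1 = kg of rice bran, x2 = kg of alfalfa meal, x3 = kg of oat hulls, x4 = kg of sunflower meal.
Minimise 0.19x1 + 0.3x2 + 0.1x3 + 0.36x4 s.t.:
  10.7x1 + 8.3x2 + 4.2x3 + 9.2x4 ≥ 24.1   (metabolisable energy)
  0.7x1 + 14x2 + 1.6x3 + 4.1x4 ≥ 6.9   (calcium)
  16.7x1 + 2.4x2 + 1.1x3 + 10.1x4 ≥ 42.1   (phosphorus)
  x1, x2, x3, x4 ≥ 0.
The minimum-cost mix takes nothing from oat hulls, sunflower meal — only rice bran, alfalfa meal. There the calcium and phosphorus constraints are tight.
So rice bran = 2.468 kg, alfalfa meal = 0.3695 kg.
Objective = 0.19·2.468 + 0.3·0.3695 = 0.57977.

£0.580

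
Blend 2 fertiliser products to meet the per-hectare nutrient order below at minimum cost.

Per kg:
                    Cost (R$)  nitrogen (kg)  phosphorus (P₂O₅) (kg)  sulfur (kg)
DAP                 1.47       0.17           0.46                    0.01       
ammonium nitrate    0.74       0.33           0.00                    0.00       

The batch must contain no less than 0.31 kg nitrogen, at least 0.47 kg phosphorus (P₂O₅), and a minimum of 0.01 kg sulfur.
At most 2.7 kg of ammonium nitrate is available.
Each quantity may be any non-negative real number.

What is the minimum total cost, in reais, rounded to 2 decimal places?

Let x1 = kg of DAP, x2 = kg of ammonium nitrate.
min 1.47x1 + 0.74x2 s.t.:
  0.17x1 + 0.33x2 ≥ 0.31   (nitrogen)
  0.46x1 ≥ 0.47   (phosphorus (P₂O₅))
  0.01x1 ≥ 0.01   (sulfur)
  x2 ≤ 2.7
  x1, x2 ≥ 0.
Both inputs are positive at the optimum. The nitrogen and phosphorus (P₂O₅) requirements are met with equality.
Optimal quantities: DAP = 1.022 kg, ammonium nitrate = 0.413 kg.
Objective = 1.47·1.022 + 0.74·0.413 = 1.8080.

R$1.81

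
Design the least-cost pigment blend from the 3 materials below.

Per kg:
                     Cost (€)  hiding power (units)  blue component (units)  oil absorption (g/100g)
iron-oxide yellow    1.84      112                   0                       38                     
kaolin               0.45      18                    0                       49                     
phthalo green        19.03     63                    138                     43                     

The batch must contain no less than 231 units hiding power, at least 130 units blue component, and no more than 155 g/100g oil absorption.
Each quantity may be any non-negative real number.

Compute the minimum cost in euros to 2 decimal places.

€20.75

Let x1 = kg of iron-oxide yellow, x2 = kg of kaolin, x3 = kg of phthalo green.
Minimise 1.84x1 + 0.45x2 + 19.03x3 with:
  112x1 + 18x2 + 63x3 ≥ 231   (hiding power)
  138x3 ≥ 130   (blue component)
  38x1 + 49x2 + 43x3 ≤ 155   (oil absorption)
  x1, x2, x3 ≥ 0.
At the optimum only iron-oxide yellow, phthalo green are positive (kaolin = 0). There the hiding power and blue component constraints are tight.
Optimal quantities: iron-oxide yellow = 1.533 kg, phthalo green = 0.942 kg.
Cost = 1.84·1.533 + 19.03·0.942 = 20.7470.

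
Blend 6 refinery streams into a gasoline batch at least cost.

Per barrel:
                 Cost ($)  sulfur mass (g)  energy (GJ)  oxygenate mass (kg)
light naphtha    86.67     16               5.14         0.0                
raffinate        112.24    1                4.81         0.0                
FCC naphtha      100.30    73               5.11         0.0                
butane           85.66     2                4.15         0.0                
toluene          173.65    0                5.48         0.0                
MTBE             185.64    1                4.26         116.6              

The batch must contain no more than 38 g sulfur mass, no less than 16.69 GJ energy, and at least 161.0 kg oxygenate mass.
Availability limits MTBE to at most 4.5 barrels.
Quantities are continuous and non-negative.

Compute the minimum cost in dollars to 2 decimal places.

$438.57

Let x1 = barrels of light naphtha, x2 = barrels of raffinate, x3 = barrels of FCC naphtha, x4 = barrels of butane, x5 = barrels of toluene, x6 = barrels of MTBE.
Minimise 86.67x1 + 112.24x2 + 100.3x3 + 85.66x4 + 173.65x5 + 185.64x6 subject to:
  16x1 + 1x2 + 73x3 + 2x4 + 1x6 ≤ 38   (sulfur mass)
  5.14x1 + 4.81x2 + 5.11x3 + 4.15x4 + 5.48x5 + 4.26x6 ≥ 16.69   (energy)
  116.6x6 ≥ 161   (oxygenate mass)
  x6 ≤ 4.5
  x1, x2, x3, x4, x5, x6 ≥ 0.
The optimal basis is {light naphtha, MTBE}; raffinate, FCC naphtha, butane, toluene drop out. Binding constraints: energy and oxygenate mass.
That vertex is x1 = 2.1027, x6 = 1.3808.
Objective = 86.67·2.1027 + 185.64·1.3808 = 438.5727.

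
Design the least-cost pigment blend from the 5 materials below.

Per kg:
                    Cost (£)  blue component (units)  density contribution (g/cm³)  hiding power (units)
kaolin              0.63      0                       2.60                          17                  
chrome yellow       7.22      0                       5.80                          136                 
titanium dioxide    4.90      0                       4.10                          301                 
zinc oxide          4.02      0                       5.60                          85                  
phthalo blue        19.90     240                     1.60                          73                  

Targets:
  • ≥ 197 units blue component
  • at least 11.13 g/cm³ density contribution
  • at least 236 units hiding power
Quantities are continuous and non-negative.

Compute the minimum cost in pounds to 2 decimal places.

£20.31

Let x1 = kg of kaolin, x2 = kg of chrome yellow, x3 = kg of titanium dioxide, x4 = kg of zinc oxide, x5 = kg of phthalo blue.
min 0.63x1 + 7.22x2 + 4.9x3 + 4.02x4 + 19.9x5 s.t.:
  240x5 ≥ 197   (blue component)
  2.6x1 + 5.8x2 + 4.1x3 + 5.6x4 + 1.6x5 ≥ 11.13   (density contribution)
  17x1 + 136x2 + 301x3 + 85x4 + 73x5 ≥ 236   (hiding power)
  x1, x2, x3, x4, x5 ≥ 0.
The cheapest feasible vertex uses only kaolin, titanium dioxide, phthalo blue; chrome yellow, zinc oxide are not used. The blue component, density contribution, hiding power requirements are met with equality.
Optimal quantities: kaolin = 3.132 kg, titanium dioxide = 0.4081 kg, phthalo blue = 0.8208 kg.
Objective = 0.63·3.132 + 4.9·0.4081 + 19.9·0.8208 = 20.3068.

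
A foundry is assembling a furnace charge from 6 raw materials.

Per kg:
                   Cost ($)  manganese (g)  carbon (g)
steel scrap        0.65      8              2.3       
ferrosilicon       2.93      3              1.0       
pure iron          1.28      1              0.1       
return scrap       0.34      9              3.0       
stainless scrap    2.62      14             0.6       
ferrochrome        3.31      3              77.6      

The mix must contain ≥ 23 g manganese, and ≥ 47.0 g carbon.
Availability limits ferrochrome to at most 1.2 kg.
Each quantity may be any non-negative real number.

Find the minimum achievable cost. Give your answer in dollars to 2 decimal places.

$2.51

Set it up as a linear program. Let x1 = kg of steel scrap, x2 = kg of ferrosilicon, x3 = kg of pure iron, x4 = kg of return scrap, x5 = kg of stainless scrap, x6 = kg of ferrochrome.
min 0.65x1 + 2.93x2 + 1.28x3 + 0.34x4 + 2.62x5 + 3.31x6 with:
  8x1 + 3x2 + 1x3 + 9x4 + 14x5 + 3x6 ≥ 23   (manganese)
  2.3x1 + 1x2 + 0.1x3 + 3x4 + 0.6x5 + 77.6x6 ≥ 47   (carbon)
  x6 ≤ 1.2
  x1, x2, x3, x4, x5, x6 ≥ 0.
The cheapest feasible vertex uses only return scrap, ferrochrome; steel scrap, ferrosilicon, pure iron, stainless scrap are not used. The manganese and carbon requirements are met with equality.
Optimal quantities: return scrap = 2.384 kg, ferrochrome = 0.5135 kg.
Total cost: 0.34·2.384 + 3.31·0.5135 = 2.5102.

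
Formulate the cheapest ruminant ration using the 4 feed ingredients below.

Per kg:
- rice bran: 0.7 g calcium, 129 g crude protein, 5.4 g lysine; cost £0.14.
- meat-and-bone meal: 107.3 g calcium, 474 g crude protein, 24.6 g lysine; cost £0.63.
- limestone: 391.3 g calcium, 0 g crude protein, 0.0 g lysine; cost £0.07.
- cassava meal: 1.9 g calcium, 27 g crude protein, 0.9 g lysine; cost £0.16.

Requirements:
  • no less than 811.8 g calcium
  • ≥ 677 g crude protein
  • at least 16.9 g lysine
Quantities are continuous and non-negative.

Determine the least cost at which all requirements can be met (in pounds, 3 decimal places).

£0.879

Let x1 = kg of rice bran, x2 = kg of meat-and-bone meal, x3 = kg of limestone, x4 = kg of cassava meal.
min 0.14x1 + 0.63x2 + 0.07x3 + 0.16x4 s.t.:
  0.7x1 + 107.3x2 + 391.3x3 + 1.9x4 ≥ 811.8   (calcium)
  129x1 + 474x2 + 27x4 ≥ 677   (crude protein)
  5.4x1 + 24.6x2 + 0.9x4 ≥ 16.9   (lysine)
  x1, x2, x3, x4 ≥ 0.
The optimal basis is {rice bran, limestone}; meat-and-bone meal, cassava meal drop out. The calcium and crude protein requirements are met with equality.
Optimal quantities: rice bran = 5.248 kg, limestone = 2.065 kg.
Total cost: 0.14·5.248 + 0.07·2.065 = 0.87927.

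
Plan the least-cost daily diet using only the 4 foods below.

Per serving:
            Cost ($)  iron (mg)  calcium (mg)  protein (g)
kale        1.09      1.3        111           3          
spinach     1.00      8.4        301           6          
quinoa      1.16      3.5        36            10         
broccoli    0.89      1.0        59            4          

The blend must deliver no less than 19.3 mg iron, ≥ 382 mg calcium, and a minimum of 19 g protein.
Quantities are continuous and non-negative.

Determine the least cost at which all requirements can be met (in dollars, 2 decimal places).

Set it up as a linear program. Let x1 = servings of kale, x2 = servings of spinach, x3 = servings of quinoa, x4 = servings of broccoli.
min 1.09x1 + 1x2 + 1.16x3 + 0.89x4 s.t.:
  1.3x1 + 8.4x2 + 3.5x3 + 1x4 ≥ 19.3   (iron)
  111x1 + 301x2 + 36x3 + 59x4 ≥ 382   (calcium)
  3x1 + 6x2 + 10x3 + 4x4 ≥ 19   (protein)
  x1, x2, x3, x4 ≥ 0.
The minimum-cost mix takes nothing from kale, broccoli — only spinach, quinoa. There the iron and protein constraints are tight.
That vertex is x2 = 2.008, x3 = 0.6952.
Hence cost = 1·2.008 + 1.16·0.6952 = $2.8144.

$2.81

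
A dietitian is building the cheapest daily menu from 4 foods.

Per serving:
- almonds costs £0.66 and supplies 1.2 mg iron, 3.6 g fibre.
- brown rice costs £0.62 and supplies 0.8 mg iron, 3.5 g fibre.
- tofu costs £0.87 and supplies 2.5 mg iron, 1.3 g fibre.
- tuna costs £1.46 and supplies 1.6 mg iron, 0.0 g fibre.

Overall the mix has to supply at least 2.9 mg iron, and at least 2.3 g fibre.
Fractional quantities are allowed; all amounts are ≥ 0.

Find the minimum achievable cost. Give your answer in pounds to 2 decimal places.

£1.07

Let x1 = servings of almonds, x2 = servings of brown rice, x3 = servings of tofu, x4 = servings of tuna.
Minimise 0.66x1 + 0.62x2 + 0.87x3 + 1.46x4 with:
  1.2x1 + 0.8x2 + 2.5x3 + 1.6x4 ≥ 2.9   (iron)
  3.6x1 + 3.5x2 + 1.3x3 ≥ 2.3   (fibre)
  x1, x2, x3, x4 ≥ 0.
The cheapest feasible vertex uses only almonds, tofu; brown rice, tuna are not used. Binding constraints: iron and fibre.
That vertex is x1 = 0.2661, x3 = 1.032.
Total cost: 0.66·0.2661 + 0.87·1.032 = 1.0735.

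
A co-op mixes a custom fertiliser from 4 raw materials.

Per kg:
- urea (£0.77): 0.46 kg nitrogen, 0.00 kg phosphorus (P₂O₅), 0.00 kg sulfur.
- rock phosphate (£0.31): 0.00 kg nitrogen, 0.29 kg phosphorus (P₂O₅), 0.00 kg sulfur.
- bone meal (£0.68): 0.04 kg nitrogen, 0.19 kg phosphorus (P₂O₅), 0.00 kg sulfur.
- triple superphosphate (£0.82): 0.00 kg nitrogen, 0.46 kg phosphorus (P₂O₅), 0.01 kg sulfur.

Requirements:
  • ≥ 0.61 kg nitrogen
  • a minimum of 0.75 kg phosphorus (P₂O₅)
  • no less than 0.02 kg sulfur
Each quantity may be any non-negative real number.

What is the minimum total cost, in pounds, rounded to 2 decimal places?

Set it up as a linear program. Let x1 = kg of urea, x2 = kg of rock phosphate, x3 = kg of bone meal, x4 = kg of triple superphosphate.
Minimise 0.77x1 + 0.31x2 + 0.68x3 + 0.82x4 with:
  0.46x1 + 0.04x3 ≥ 0.61   (nitrogen)
  0.29x2 + 0.19x3 + 0.46x4 ≥ 0.75   (phosphorus (P₂O₅))
  0.01x4 ≥ 0.02   (sulfur)
  x1, x2, x3, x4 ≥ 0.
The minimum-cost mix takes nothing from rock phosphate, bone meal — only urea, triple superphosphate. Binding constraints: nitrogen and sulfur.
Solving gives x1 = 1.326, x4 = 2.
Total cost: 0.77·1.326 + 0.82·2 = 2.6610.

£2.66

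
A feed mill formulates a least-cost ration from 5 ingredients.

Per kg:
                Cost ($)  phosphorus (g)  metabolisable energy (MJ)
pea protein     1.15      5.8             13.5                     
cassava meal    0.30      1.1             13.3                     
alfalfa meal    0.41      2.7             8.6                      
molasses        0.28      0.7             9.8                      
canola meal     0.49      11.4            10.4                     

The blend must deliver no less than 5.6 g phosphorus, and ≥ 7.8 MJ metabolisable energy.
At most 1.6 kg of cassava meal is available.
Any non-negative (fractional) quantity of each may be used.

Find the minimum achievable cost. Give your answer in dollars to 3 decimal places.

Let x1 = kg of pea protein, x2 = kg of cassava meal, x3 = kg of alfalfa meal, x4 = kg of molasses, x5 = kg of canola meal.
min 1.15x1 + 0.3x2 + 0.41x3 + 0.28x4 + 0.49x5 with:
  5.8x1 + 1.1x2 + 2.7x3 + 0.7x4 + 11.4x5 ≥ 5.6   (phosphorus)
  13.5x1 + 13.3x2 + 8.6x3 + 9.8x4 + 10.4x5 ≥ 7.8   (metabolisable energy)
  x2 ≤ 1.6
  x1, x2, x3, x4, x5 ≥ 0.
The cheapest feasible vertex uses only cassava meal, canola meal; pea protein, alfalfa meal, molasses are not used. There the phosphorus and metabolisable energy constraints are tight.
So cassava meal = 0.2189 kg, canola meal = 0.4701 kg.
Hence cost = 0.3·0.2189 + 0.49·0.4701 = $0.29602.

$0.296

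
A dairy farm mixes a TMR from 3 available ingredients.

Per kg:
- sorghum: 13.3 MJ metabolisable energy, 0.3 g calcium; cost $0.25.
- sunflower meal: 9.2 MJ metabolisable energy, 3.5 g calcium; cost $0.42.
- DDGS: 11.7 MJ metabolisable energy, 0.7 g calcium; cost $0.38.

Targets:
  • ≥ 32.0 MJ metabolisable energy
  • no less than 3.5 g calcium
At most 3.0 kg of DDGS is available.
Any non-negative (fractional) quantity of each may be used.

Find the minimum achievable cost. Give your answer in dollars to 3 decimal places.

$0.810

Let x1 = kg of sorghum, x2 = kg of sunflower meal, x3 = kg of DDGS.
Minimise 0.25x1 + 0.42x2 + 0.38x3 s.t.:
  13.3x1 + 9.2x2 + 11.7x3 ≥ 32   (metabolisable energy)
  0.3x1 + 3.5x2 + 0.7x3 ≥ 3.5   (calcium)
  x3 ≤ 3
  x1, x2, x3 ≥ 0.
At the optimum only sorghum, sunflower meal are positive (DDGS = 0). The metabolisable energy and calcium requirements are met with equality.
Solving gives x1 = 1.822, x2 = 0.8438.
Objective = 0.25·1.822 + 0.42·0.8438 = 0.80990.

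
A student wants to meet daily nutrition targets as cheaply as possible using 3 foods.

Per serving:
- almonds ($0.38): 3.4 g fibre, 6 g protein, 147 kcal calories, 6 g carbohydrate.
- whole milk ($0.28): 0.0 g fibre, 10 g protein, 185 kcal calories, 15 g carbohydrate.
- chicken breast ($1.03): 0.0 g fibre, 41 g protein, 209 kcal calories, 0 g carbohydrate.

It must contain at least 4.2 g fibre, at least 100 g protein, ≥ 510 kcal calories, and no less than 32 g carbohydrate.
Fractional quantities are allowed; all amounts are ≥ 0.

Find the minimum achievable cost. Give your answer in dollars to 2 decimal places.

Set it up as a linear program. Let x1 = servings of almonds, x2 = servings of whole milk, x3 = servings of chicken breast.
Minimise 0.38x1 + 0.28x2 + 1.03x3 s.t.:
  3.4x1 ≥ 4.2   (fibre)
  6x1 + 10x2 + 41x3 ≥ 100   (protein)
  147x1 + 185x2 + 209x3 ≥ 510   (calories)
  6x1 + 15x2 ≥ 32   (carbohydrate)
  x1, x2, x3 ≥ 0.
All 3 inputs are positive at the optimum. The fibre, protein, carbohydrate requirements are met with equality.
Solving gives x1 = 1.235, x2 = 1.639, x3 = 1.858.
Cost = 0.38·1.235 + 0.28·1.639 + 1.03·1.858 = 2.8420.

$2.84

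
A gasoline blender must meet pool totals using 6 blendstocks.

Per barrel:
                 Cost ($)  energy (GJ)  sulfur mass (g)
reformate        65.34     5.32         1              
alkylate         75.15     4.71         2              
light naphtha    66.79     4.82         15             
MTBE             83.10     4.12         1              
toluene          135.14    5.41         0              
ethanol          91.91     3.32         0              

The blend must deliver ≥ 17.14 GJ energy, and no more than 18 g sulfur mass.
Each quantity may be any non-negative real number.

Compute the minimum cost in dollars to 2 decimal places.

Let x1 = barrels of reformate, x2 = barrels of alkylate, x3 = barrels of light naphtha, x4 = barrels of MTBE, x5 = barrels of toluene, x6 = barrels of ethanol.
Minimise 65.34x1 + 75.15x2 + 66.79x3 + 83.1x4 + 135.14x5 + 91.91x6 s.t.:
  5.32x1 + 4.71x2 + 4.82x3 + 4.12x4 + 5.41x5 + 3.32x6 ≥ 17.14   (energy)
  1x1 + 2x2 + 15x3 + 1x4 ≤ 18   (sulfur mass)
  x1, x2, x3, x4, x5, x6 ≥ 0.
At the optimum only reformate is positive (alkylate, light naphtha, MTBE, toluene, ethanol = 0). There the energy constraint is tight.
That vertex is x1 = 3.2218.
Cost = 65.34·3.2218 = 210.5124.

$210.51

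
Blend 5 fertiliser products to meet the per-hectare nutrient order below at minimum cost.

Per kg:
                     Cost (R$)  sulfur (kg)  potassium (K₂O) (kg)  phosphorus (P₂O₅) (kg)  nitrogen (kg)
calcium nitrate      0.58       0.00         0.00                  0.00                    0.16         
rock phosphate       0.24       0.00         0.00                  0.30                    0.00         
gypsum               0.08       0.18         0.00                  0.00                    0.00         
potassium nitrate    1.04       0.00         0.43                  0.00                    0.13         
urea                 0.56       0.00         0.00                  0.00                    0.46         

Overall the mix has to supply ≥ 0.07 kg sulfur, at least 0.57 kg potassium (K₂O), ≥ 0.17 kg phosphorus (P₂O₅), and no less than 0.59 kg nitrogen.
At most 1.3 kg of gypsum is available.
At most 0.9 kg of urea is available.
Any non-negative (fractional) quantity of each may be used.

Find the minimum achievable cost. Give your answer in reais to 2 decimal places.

R$2.06

Set it up as a linear program. Let x1 = kg of calcium nitrate, x2 = kg of rock phosphate, x3 = kg of gypsum, x4 = kg of potassium nitrate, x5 = kg of urea.
Minimize 0.58x1 + 0.24x2 + 0.08x3 + 1.04x4 + 0.56x5 with:
  0.18x3 ≥ 0.07   (sulfur)
  0.43x4 ≥ 0.57   (potassium (K₂O))
  0.3x2 ≥ 0.17   (phosphorus (P₂O₅))
  0.16x1 + 0.13x4 + 0.46x5 ≥ 0.59   (nitrogen)
  x3 ≤ 1.3
  x5 ≤ 0.9
  x1, x2, x3, x4, x5 ≥ 0.
The optimal mix uses every input. There the sulfur, potassium (K₂O), phosphorus (P₂O₅), nitrogen, the urea cap constraints are tight.
Optimal quantities: calcium nitrate = 0.02297 kg, rock phosphate = 0.5667 kg, gypsum = 0.3889 kg, potassium nitrate = 1.326 kg, urea = 0.9 kg.
Total cost: 0.58·0.02297 + 0.24·0.5667 + 0.08·0.3889 + 1.04·1.326 + 0.56·0.9 = 2.0635.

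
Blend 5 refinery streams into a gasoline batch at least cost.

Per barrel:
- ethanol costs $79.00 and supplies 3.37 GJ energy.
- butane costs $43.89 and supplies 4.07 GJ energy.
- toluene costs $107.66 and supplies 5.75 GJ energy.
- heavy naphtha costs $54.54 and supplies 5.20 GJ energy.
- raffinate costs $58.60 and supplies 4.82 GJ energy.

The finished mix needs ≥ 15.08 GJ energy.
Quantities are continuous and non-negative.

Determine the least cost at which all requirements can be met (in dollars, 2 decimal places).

$158.17

Let x1 = barrels of ethanol, x2 = barrels of butane, x3 = barrels of toluene, x4 = barrels of heavy naphtha, x5 = barrels of raffinate.
Minimize 79x1 + 43.89x2 + 107.66x3 + 54.54x4 + 58.6x5 subject to:
  3.37x1 + 4.07x2 + 5.75x3 + 5.2x4 + 4.82x5 ≥ 15.08   (energy)
  x1, x2, x3, x4, x5 ≥ 0.
At the optimum only heavy naphtha is positive (ethanol, butane, toluene, raffinate = 0). There the energy constraint is tight.
Optimal quantities: heavy naphtha = 2.9 barrels.
Objective = 54.54·2.9 = 158.1660.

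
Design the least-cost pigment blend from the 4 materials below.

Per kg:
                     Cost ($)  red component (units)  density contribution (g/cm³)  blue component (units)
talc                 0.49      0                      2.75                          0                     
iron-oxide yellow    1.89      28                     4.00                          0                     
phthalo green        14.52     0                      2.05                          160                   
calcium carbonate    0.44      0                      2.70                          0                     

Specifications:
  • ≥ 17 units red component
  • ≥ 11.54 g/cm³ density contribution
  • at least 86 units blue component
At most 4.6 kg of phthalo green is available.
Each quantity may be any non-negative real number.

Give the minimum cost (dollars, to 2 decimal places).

$10.26

Set it up as a linear program. Let x1 = kg of talc, x2 = kg of iron-oxide yellow, x3 = kg of phthalo green, x4 = kg of calcium carbonate.
Minimise 0.49x1 + 1.89x2 + 14.52x3 + 0.44x4 with:
  28x2 ≥ 17   (red component)
  2.75x1 + 4x2 + 2.05x3 + 2.7x4 ≥ 11.54   (density contribution)
  160x3 ≥ 86   (blue component)
  x3 ≤ 4.6
  x1, x2, x3, x4 ≥ 0.
The optimal basis is {iron-oxide yellow, phthalo green, calcium carbonate}; talc drops out. The red component, density contribution, blue component requirements are met with equality.
That vertex is x2 = 0.6071, x3 = 0.5375, x4 = 2.967.
Cost = 1.89·0.6071 + 14.52·0.5375 + 0.44·2.967 = 10.2574.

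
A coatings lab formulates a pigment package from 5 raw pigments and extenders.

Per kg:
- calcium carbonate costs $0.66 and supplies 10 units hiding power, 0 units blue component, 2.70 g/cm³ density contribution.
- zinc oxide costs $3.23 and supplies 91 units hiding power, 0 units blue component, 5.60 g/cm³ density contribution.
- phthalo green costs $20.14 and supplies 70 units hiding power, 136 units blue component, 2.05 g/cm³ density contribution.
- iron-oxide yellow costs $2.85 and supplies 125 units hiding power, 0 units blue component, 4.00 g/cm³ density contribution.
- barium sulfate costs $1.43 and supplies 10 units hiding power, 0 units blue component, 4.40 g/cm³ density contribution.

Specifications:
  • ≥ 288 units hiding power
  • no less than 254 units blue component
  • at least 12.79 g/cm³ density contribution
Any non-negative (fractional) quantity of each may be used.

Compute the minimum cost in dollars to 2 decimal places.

Let x1 = kg of calcium carbonate, x2 = kg of zinc oxide, x3 = kg of phthalo green, x4 = kg of iron-oxide yellow, x5 = kg of barium sulfate.
min 0.66x1 + 3.23x2 + 20.14x3 + 2.85x4 + 1.43x5 subject to:
  10x1 + 91x2 + 70x3 + 125x4 + 10x5 ≥ 288   (hiding power)
  136x3 ≥ 254   (blue component)
  2.7x1 + 5.6x2 + 2.05x3 + 4x4 + 4.4x5 ≥ 12.79   (density contribution)
  x1, x2, x3, x4, x5 ≥ 0.
The optimal basis is {calcium carbonate, phthalo green, iron-oxide yellow}; zinc oxide, barium sulfate drop out. The hiding power, blue component, density contribution requirements are met with equality.
Optimal quantities: calcium carbonate = 1.6508 kg, phthalo green = 1.8676 kg, iron-oxide yellow = 1.1261 kg.
Cost = 0.66·1.6508 + 20.14·1.8676 + 2.85·1.1261 = 41.9124.

$41.91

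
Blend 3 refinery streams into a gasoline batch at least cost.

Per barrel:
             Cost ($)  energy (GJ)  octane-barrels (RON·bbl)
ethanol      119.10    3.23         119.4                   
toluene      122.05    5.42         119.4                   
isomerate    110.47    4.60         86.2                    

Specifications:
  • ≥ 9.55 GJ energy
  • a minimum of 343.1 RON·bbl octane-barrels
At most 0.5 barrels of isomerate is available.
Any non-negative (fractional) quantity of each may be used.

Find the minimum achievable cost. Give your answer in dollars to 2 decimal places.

$342.60

Treat it as an LP. Let x1 = barrels of ethanol, x2 = barrels of toluene, x3 = barrels of isomerate.
Minimize 119.1x1 + 122.05x2 + 110.47x3 s.t.:
  3.23x1 + 5.42x2 + 4.6x3 ≥ 9.55   (energy)
  119.4x1 + 119.4x2 + 86.2x3 ≥ 343.1   (octane-barrels)
  x3 ≤ 0.5
  x1, x2, x3 ≥ 0.
The optimal basis is {ethanol, toluene}; isomerate drops out. Binding constraints: energy and octane-barrels.
That vertex is x1 = 2.7509, x2 = 0.1226.
Hence cost = 119.1·2.7509 + 122.05·0.1226 = $342.5955.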